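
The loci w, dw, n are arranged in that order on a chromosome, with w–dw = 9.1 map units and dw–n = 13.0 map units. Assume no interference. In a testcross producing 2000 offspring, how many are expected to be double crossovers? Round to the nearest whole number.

24

Map distances give recombination frequencies of 0.091 and 0.130 for the two intervals.
With no interference, expected double-crossover frequency = 0.091 × 0.130 = 0.01183.
Expected number = 0.01183 × 2000 = 23.66 ≈ 24.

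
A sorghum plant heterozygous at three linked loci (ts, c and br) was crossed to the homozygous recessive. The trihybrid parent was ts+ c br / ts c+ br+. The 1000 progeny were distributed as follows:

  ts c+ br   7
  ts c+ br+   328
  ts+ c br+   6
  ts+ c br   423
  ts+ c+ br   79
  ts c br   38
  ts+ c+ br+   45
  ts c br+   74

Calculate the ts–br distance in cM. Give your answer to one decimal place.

9.6 cM

The two rarest classes, ts+ c br+ and ts c+ br, are the double crossovers. Comparing them with the parentals, only the br allele has switched, so br is the middle locus and the order is ts – br – c.
Crossovers in the ts–br interval produce the single-crossover classes ts c br and ts+ c+ br+ (38 + 45 = 83) plus the double crossovers (13).
RF(ts–br) = (83 + 13) / 1000 = 96/1000 = 0.0960 → 9.6 cM.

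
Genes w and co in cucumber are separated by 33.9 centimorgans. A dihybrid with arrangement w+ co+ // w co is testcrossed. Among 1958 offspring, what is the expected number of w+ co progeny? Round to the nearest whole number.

332

A map distance of 33.9 centimorgans corresponds to a recombination frequency of 0.339.
The F1 is w+ co+ / w co, so w+ co is a recombinant gamete class with expected frequency r/2 = 0.339/2 = 0.1695.
Expected number = 0.1695 × 1958 = 331.88 ≈ 332.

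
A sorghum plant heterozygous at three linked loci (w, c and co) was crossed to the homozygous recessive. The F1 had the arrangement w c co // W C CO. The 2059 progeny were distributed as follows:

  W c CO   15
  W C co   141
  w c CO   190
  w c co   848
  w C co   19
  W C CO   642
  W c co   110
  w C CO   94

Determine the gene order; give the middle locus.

The two rarest classes, w C co and W c CO, are the double crossovers. Comparing them with the parentals, only the c allele has switched, so c is the middle locus and the order is w – c – co.

c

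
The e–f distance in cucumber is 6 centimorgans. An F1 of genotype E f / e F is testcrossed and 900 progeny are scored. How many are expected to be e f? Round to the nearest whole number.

27

A map distance of 6 centimorgans corresponds to a recombination frequency of 0.060.
The F1 is E f / e F, so e f is a recombinant gamete class with expected frequency r/2 = 0.060/2 = 0.0300.
Expected number = 0.0300 × 900 = 27.00 ≈ 27.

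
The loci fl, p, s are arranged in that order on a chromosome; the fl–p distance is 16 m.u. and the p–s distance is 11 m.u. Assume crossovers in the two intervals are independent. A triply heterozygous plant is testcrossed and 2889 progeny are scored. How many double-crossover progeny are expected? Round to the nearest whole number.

Map distances give recombination frequencies of 0.160 and 0.110 for the two intervals.
With no interference, expected double-crossover frequency = 0.160 × 0.110 = 0.01760.
Expected number = 0.01760 × 2889 = 50.85 ≈ 51.

51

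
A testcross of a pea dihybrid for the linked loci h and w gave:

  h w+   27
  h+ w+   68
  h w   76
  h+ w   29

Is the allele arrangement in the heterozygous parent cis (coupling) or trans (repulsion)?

cis

The two most frequent classes are h+ w+ (68) and h w (76); these are the parental (non-recombinant) types.
So the F1 carried h+ w+ on one chromosome and h w on the other — the recessive alleles are on the same chromosome (cis / coupling).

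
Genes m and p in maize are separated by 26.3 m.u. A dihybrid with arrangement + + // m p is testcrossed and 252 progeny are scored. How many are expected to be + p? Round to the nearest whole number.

33

A map distance of 26.3 m.u. corresponds to a recombination frequency of 0.263.
The F1 is + + / m p, so + p is a recombinant gamete class with expected frequency r/2 = 0.263/2 = 0.1315.
Expected number = 0.1315 × 252 = 33.14 ≈ 33.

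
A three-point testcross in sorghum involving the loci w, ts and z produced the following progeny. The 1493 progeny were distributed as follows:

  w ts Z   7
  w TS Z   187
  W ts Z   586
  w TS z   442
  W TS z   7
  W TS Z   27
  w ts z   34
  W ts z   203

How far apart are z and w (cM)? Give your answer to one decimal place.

27.1 cM

The two most frequent reciprocal classes, w TS z and W ts Z, are the parental types, so the F1 was w TS z / W ts Z.
The two rarest classes, W TS z and w ts Z, are the double crossovers. Comparing them with the parentals, only the w allele has switched, so w is the middle locus and the order is ts – w – z.
Crossovers in the w–z interval produce the single-crossover classes w TS Z and W ts z (187 + 203 = 390) plus the double crossovers (14).
RF(w–z) = (390 + 14) / 1493 = 404/1493 = 0.2706 → 27.1 cM.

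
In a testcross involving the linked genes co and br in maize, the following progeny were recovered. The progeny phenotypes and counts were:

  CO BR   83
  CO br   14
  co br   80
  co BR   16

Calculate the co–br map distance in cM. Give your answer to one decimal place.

15.5 cM

The two most frequent classes, CO BR (83) and co br (80), are the parental types, so the F1 was CO BR / co br.
The recombinant classes are CO br and co BR: 14 + 16 = 30.
Recombination frequency = 30/193 = 0.1554 ≈ 15.5%, i.e. 15.5 cM.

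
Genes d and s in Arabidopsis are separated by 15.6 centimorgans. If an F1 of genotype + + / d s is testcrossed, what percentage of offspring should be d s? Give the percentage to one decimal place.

A map distance of 15.6 centimorgans corresponds to a recombination frequency of 0.156.
The F1 is + + / d s, so d s is a parental gamete class with expected frequency (1 − r)/2 = 0.844/2 = 0.4220.
That is 0.4220 = 42.2% of the progeny.

42.2%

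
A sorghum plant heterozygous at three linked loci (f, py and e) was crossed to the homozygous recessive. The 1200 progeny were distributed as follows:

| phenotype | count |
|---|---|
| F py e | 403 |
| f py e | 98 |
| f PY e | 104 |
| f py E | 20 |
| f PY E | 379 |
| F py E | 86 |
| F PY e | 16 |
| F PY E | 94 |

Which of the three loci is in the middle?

The two most frequent reciprocal classes, F py e and f PY E, are the parental types, so the F1 was F py e / f PY E.
The two rarest classes, F PY e and f py E, are the double crossovers. Comparing them with the parentals, only the py allele has switched, so py is the middle locus and the order is e – py – f.

py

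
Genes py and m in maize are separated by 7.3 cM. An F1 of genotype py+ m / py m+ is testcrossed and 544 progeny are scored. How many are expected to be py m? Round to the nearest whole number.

20

A map distance of 7.3 cM corresponds to a recombination frequency of 0.073.
The F1 is py+ m / py m+, so py m is a recombinant gamete class with expected frequency r/2 = 0.073/2 = 0.0365.
Expected number = 0.0365 × 544 = 19.86 ≈ 20.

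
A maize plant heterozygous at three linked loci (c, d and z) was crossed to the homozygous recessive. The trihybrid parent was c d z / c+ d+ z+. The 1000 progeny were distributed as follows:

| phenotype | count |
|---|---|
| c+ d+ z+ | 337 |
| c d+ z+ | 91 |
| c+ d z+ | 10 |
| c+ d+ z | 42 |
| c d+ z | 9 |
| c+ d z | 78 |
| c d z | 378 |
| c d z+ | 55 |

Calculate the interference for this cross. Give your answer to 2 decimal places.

0.13

The two rarest classes, c d+ z and c+ d z+, are the double crossovers. Comparing them with the parentals, only the d allele has switched, so d is the middle locus and the order is z – d – c.
z–d: (97 + 19)/1000 = 0.1160; d–c: (169 + 19)/1000 = 0.1880.
Expected DCO frequency = 0.1160 × 0.1880 ≈ 0.02181; observed = 19/1000 ≈ 0.01900.
Coefficient of coincidence = 0.01900/0.02181 ≈ 0.87; interference = 1 − 0.87 = 0.13.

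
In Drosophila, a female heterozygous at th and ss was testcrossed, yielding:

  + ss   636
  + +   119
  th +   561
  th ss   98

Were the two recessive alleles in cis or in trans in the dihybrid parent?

The two most frequent classes are + ss (636) and th + (561); these are the parental (non-recombinant) types.
So the F1 carried + ss on one chromosome and th + on the other — the recessive alleles are on opposite chromosomes (trans / repulsion).

trans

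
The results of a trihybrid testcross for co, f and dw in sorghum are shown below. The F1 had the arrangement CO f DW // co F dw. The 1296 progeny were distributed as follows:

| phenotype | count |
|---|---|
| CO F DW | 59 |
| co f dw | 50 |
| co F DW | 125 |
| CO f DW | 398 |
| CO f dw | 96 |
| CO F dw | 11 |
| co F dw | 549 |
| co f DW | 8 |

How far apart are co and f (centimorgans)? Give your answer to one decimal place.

9.9 centimorgans

The two rarest classes, co f DW and CO F dw, are the double crossovers. Comparing them with the parentals, only the co allele has switched, so co is the middle locus and the order is dw – co – f.
Crossovers in the co–f interval produce the single-crossover classes CO F DW and co f dw (59 + 50 = 109) plus the double crossovers (19).
RF(co–f) = (109 + 19) / 1296 = 128/1296 = 0.0988 → 9.9 centimorgans.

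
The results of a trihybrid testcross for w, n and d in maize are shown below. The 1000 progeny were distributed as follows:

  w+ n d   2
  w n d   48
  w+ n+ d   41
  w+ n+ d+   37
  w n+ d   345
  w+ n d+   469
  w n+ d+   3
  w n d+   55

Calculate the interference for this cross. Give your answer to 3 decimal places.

The two most frequent reciprocal classes, w+ n d+ and w n+ d, are the parental types, so the F1 was w+ n d+ / w n+ d.
The two rarest classes, w+ n d and w n+ d+, are the double crossovers. Comparing them with the parentals, only the d allele has switched, so d is the middle locus and the order is w – d – n.
w–d: (96 + 5)/1000 = 0.1010; d–n: (85 + 5)/1000 = 0.0900.
Expected DCO frequency = 0.1010 × 0.0900 ≈ 0.00909; observed = 5/1000 ≈ 0.00500.
Coefficient of coincidence = 0.00500/0.00909 ≈ 0.550; interference = 1 − 0.550 = 0.450.

0.450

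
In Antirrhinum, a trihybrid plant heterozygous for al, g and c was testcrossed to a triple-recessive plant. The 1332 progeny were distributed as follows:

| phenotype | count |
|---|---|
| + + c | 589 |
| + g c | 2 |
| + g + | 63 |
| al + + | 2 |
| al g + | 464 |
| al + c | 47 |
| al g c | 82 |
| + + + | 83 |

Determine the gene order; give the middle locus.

The two most frequent reciprocal classes, al g + and + + c, are the parental types, so the F1 was al g + / + + c.
The two rarest classes, al + + and + g c, are the double crossovers. Comparing them with the parentals, only the g allele has switched, so g is the middle locus and the order is al – g – c.

g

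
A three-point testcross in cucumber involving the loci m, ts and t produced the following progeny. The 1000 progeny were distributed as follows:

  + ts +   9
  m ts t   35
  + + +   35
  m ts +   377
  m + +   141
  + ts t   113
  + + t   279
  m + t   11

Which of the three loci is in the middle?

The two most frequent reciprocal classes, m ts + and + + t, are the parental types, so the F1 was m ts + / + + t.
The two rarest classes, + ts + and m + t, are the double crossovers. Comparing them with the parentals, only the m allele has switched, so m is the middle locus and the order is ts – m – t.

m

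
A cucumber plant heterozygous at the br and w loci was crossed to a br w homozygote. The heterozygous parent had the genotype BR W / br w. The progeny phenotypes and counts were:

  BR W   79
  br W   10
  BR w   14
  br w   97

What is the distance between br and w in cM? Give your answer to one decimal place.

The recombinant classes are BR w and br W: 14 + 10 = 24.
Recombination frequency = 24/200 = 0.1200 ≈ 12.0%, i.e. 12.0 cM.

12.0 cM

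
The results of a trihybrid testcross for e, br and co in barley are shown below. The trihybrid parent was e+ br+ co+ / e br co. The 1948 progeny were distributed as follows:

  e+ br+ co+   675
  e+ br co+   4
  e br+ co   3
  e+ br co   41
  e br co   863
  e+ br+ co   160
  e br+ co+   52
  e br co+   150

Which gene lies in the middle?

br

The two rarest classes, e+ br co+ and e br+ co, are the double crossovers. Comparing them with the parentals, only the br allele has switched, so br is the middle locus and the order is co – br – e.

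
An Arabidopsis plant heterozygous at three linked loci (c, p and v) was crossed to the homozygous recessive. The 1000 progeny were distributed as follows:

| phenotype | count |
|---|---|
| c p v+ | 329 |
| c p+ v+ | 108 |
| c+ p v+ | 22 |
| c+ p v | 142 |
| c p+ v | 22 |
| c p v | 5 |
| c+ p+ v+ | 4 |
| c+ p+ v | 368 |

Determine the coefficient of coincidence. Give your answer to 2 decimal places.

The two most frequent reciprocal classes, c p v+ and c+ p+ v, are the parental types, so the F1 was c p v+ / c+ p+ v.
The two rarest classes, c p v and c+ p+ v+, are the double crossovers. Comparing them with the parentals, only the v allele has switched, so v is the middle locus and the order is c – v – p.
c–v: (44 + 9)/1000 = 0.0530; v–p: (250 + 9)/1000 = 0.2590.
Expected DCO frequency = 0.0530 × 0.2590 ≈ 0.01373; observed = 9/1000 ≈ 0.00900.
Coefficient of coincidence = 0.00900/0.01373 ≈ 0.66.

0.66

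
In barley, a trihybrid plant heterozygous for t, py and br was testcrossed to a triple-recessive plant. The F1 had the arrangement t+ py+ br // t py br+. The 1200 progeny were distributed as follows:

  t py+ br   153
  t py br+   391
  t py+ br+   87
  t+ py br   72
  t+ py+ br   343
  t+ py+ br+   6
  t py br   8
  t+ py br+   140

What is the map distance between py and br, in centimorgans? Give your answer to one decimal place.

The two rarest classes, t+ py+ br+ and t py br, are the double crossovers. Comparing them with the parentals, only the br allele has switched, so br is the middle locus and the order is py – br – t.
Crossovers in the py–br interval produce the single-crossover classes t+ py br and t py+ br+ (72 + 87 = 159) plus the double crossovers (14).
RF(py–br) = (159 + 14) / 1200 = 173/1200 = 0.1442 → 14.4 centimorgans.

14.4 centimorgans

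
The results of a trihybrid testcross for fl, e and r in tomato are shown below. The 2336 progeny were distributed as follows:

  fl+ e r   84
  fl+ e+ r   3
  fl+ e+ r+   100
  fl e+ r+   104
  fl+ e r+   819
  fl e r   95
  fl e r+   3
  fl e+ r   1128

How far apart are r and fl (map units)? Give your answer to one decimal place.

8.3 map units

The two most frequent reciprocal classes, fl e+ r and fl+ e r+, are the parental types, so the F1 was fl e+ r / fl+ e r+.
The two rarest classes, fl+ e+ r and fl e r+, are the double crossovers. Comparing them with the parentals, only the fl allele has switched, so fl is the middle locus and the order is r – fl – e.
Crossovers in the r–fl interval produce the single-crossover classes fl e+ r+ and fl+ e r (104 + 84 = 188) plus the double crossovers (6).
RF(r–fl) = (188 + 6) / 2336 = 194/2336 = 0.0830 → 8.3 map units.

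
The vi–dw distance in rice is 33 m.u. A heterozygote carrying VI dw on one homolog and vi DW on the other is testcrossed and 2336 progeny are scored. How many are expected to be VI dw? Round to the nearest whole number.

A map distance of 33 m.u. corresponds to a recombination frequency of 0.330.
The F1 is VI dw / vi DW, so VI dw is a parental gamete class with expected frequency (1 − r)/2 = 0.670/2 = 0.3350.
Expected number = 0.3350 × 2336 = 782.56 ≈ 783.

783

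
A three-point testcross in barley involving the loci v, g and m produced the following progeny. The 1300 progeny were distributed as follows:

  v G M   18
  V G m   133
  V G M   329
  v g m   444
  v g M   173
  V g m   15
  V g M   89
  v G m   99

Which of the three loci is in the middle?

The two most frequent reciprocal classes, v g m and V G M, are the parental types, so the F1 was v g m / V G M.
The two rarest classes, V g m and v G M, are the double crossovers. Comparing them with the parentals, only the v allele has switched, so v is the middle locus and the order is m – v – g.

v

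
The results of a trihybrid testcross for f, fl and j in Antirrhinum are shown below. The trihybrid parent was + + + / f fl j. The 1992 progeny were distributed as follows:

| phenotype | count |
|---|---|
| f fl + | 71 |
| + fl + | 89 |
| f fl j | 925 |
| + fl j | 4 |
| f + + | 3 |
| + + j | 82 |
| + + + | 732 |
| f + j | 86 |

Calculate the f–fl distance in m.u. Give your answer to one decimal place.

9.1 m.u.

The two rarest classes, f + + and + fl j, are the double crossovers. Comparing them with the parentals, only the f allele has switched, so f is the middle locus and the order is j – f – fl.
Crossovers in the f–fl interval produce the single-crossover classes + fl + and f + j (89 + 86 = 175) plus the double crossovers (7).
RF(f–fl) = (175 + 7) / 1992 = 182/1992 = 0.0914 → 9.1 m.u.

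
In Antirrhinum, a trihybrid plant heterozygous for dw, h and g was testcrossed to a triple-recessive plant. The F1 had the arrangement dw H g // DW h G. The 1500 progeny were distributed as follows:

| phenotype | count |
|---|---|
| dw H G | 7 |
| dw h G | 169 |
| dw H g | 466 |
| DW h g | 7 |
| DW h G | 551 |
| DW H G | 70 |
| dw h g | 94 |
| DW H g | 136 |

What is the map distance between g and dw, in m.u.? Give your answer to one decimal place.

21.3 m.u.

The two rarest classes, dw H G and DW h g, are the double crossovers. Comparing them with the parentals, only the g allele has switched, so g is the middle locus and the order is dw – g – h.
Crossovers in the dw–g interval produce the single-crossover classes DW H g and dw h G (136 + 169 = 305) plus the double crossovers (14).
RF(dw–g) = (305 + 14) / 1500 = 319/1500 = 0.2127 → 21.3 m.u.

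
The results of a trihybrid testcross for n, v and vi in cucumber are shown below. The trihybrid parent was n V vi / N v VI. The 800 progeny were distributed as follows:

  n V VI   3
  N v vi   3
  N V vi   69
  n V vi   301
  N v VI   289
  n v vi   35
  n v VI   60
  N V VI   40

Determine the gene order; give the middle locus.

The two rarest classes, n V VI and N v vi, are the double crossovers. Comparing them with the parentals, only the vi allele has switched, so vi is the middle locus and the order is n – vi – v.

vi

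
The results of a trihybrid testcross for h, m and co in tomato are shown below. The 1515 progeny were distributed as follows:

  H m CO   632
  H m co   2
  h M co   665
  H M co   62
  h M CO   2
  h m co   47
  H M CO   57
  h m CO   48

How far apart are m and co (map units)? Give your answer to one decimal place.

7.1 map units

The two most frequent reciprocal classes, h M co and H m CO, are the parental types, so the F1 was h M co / H m CO.
The two rarest classes, h M CO and H m co, are the double crossovers. Comparing them with the parentals, only the co allele has switched, so co is the middle locus and the order is m – co – h.
Crossovers in the m–co interval produce the single-crossover classes h m co and H M CO (47 + 57 = 104) plus the double crossovers (4).
RF(m–co) = (104 + 4) / 1515 = 108/1515 = 0.0713 → 7.1 map units.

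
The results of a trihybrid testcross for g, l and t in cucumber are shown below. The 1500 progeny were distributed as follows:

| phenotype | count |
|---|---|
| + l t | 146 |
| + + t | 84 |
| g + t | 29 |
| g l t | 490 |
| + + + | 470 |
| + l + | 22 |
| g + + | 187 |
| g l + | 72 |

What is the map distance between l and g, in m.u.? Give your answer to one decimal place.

25.6 m.u.

The two most frequent reciprocal classes, + + + and g l t, are the parental types, so the F1 was + + + / g l t.
The two rarest classes, + l + and g + t, are the double crossovers. Comparing them with the parentals, only the l allele has switched, so l is the middle locus and the order is g – l – t.
Crossovers in the g–l interval produce the single-crossover classes g + + and + l t (187 + 146 = 333) plus the double crossovers (51).
RF(g–l) = (333 + 51) / 1500 = 384/1500 = 0.2560 → 25.6 m.u.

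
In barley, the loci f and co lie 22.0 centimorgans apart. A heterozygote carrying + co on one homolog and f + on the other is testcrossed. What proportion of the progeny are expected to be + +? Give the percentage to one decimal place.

11.0%

A map distance of 22.0 centimorgans corresponds to a recombination frequency of 0.220.
The F1 is + co / f +, so + + is a recombinant gamete class with expected frequency r/2 = 0.220/2 = 0.1100.
That is 0.1100 = 11.0% of the progeny.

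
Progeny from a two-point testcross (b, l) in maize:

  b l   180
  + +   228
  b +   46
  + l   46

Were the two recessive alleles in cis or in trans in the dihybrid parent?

The two most frequent classes are + + (228) and b l (180); these are the parental (non-recombinant) types.
So the F1 carried + + on one chromosome and b l on the other — the recessive alleles are on the same chromosome (cis / coupling).

cis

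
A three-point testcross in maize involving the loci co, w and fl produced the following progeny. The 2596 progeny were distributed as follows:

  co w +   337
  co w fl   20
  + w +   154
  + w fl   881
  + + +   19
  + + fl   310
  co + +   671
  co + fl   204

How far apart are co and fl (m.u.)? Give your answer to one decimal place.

15.3 m.u.

The two most frequent reciprocal classes, + w fl and co + +, are the parental types, so the F1 was + w fl / co + +.
The two rarest classes, co w fl and + + +, are the double crossovers. Comparing them with the parentals, only the co allele has switched, so co is the middle locus and the order is fl – co – w.
Crossovers in the fl–co interval produce the single-crossover classes + w + and co + fl (154 + 204 = 358) plus the double crossovers (39).
RF(fl–co) = (358 + 39) / 2596 = 397/2596 = 0.1529 → 15.3 m.u.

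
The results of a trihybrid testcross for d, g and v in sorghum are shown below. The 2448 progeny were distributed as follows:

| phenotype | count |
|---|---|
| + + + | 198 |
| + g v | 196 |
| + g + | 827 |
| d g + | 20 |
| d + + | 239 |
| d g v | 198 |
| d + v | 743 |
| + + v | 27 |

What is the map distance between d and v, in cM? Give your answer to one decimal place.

The two most frequent reciprocal classes, + g + and d + v, are the parental types, so the F1 was + g + / d + v.
The two rarest classes, d g + and + + v, are the double crossovers. Comparing them with the parentals, only the d allele has switched, so d is the middle locus and the order is g – d – v.
Crossovers in the d–v interval produce the single-crossover classes + g v and d + + (196 + 239 = 435) plus the double crossovers (47).
RF(d–v) = (435 + 47) / 2448 = 482/2448 = 0.1969 → 19.7 cM.

19.7 cM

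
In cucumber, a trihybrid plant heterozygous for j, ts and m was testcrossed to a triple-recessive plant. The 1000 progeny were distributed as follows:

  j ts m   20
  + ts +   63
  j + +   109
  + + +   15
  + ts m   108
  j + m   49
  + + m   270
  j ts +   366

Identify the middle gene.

m

The two most frequent reciprocal classes, + + m and j ts +, are the parental types, so the F1 was + + m / j ts +.
The two rarest classes, + + + and j ts m, are the double crossovers. Comparing them with the parentals, only the m allele has switched, so m is the middle locus and the order is j – m – ts.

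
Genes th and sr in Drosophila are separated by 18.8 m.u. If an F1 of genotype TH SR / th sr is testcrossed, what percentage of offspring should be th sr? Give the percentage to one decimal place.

A map distance of 18.8 m.u. corresponds to a recombination frequency of 0.188.
The F1 is TH SR / th sr, so th sr is a parental gamete class with expected frequency (1 − r)/2 = 0.812/2 = 0.4060.
That is 0.4060 = 40.6% of the progeny.

40.6%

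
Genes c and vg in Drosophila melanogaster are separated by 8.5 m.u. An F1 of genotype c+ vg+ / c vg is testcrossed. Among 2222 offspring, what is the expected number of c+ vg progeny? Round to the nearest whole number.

A map distance of 8.5 m.u. corresponds to a recombination frequency of 0.085.
The F1 is c+ vg+ / c vg, so c+ vg is a recombinant gamete class with expected frequency r/2 = 0.085/2 = 0.0425.
Expected number = 0.0425 × 2222 = 94.44 ≈ 94.

94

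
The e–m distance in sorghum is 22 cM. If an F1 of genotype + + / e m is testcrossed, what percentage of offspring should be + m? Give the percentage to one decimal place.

11.0%

A map distance of 22 cM corresponds to a recombination frequency of 0.220.
The F1 is + + / e m, so + m is a recombinant gamete class with expected frequency r/2 = 0.220/2 = 0.1100.
That is 0.1100 = 11.0% of the progeny.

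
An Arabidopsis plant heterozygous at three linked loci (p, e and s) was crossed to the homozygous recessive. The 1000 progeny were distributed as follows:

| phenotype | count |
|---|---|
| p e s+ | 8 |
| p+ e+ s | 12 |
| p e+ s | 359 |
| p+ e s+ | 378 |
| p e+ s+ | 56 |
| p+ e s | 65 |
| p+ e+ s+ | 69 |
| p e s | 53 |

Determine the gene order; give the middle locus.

The two most frequent reciprocal classes, p+ e s+ and p e+ s, are the parental types, so the F1 was p+ e s+ / p e+ s.
The two rarest classes, p e s+ and p+ e+ s, are the double crossovers. Comparing them with the parentals, only the p allele has switched, so p is the middle locus and the order is e – p – s.

p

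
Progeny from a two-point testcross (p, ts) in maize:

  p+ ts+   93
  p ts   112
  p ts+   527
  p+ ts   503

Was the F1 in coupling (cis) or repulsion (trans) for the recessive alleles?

The two most frequent classes are p+ ts (503) and p ts+ (527); these are the parental (non-recombinant) types.
So the F1 carried p+ ts on one chromosome and p ts+ on the other — the recessive alleles are on opposite chromosomes (trans / repulsion).

trans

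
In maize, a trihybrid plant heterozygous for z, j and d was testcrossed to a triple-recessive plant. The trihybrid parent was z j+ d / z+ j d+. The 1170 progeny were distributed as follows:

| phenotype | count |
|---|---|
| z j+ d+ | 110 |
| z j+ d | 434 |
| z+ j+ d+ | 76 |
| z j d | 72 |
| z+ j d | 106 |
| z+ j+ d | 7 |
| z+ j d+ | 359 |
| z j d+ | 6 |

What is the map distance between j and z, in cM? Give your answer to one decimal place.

The two rarest classes, z+ j+ d and z j d+, are the double crossovers. Comparing them with the parentals, only the z allele has switched, so z is the middle locus and the order is d – z – j.
Crossovers in the z–j interval produce the single-crossover classes z j d and z+ j+ d+ (72 + 76 = 148) plus the double crossovers (13).
RF(z–j) = (148 + 13) / 1170 = 161/1170 = 0.1376 → 13.8 cM.

13.8 cM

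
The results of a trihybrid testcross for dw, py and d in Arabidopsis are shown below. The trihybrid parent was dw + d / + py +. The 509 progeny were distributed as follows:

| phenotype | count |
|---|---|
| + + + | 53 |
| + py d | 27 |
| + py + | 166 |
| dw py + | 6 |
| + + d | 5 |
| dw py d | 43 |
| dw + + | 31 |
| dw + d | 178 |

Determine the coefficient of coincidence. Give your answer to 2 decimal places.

0.76

The two rarest classes, + + d and dw py +, are the double crossovers. Comparing them with the parentals, only the dw allele has switched, so dw is the middle locus and the order is d – dw – py.
d–dw: (58 + 11)/509 = 0.1356; dw–py: (96 + 11)/509 = 0.2102.
Expected DCO frequency = 0.1356 × 0.2102 ≈ 0.02850; observed = 11/509 ≈ 0.02161.
Coefficient of coincidence = 0.02161/0.02850 ≈ 0.76.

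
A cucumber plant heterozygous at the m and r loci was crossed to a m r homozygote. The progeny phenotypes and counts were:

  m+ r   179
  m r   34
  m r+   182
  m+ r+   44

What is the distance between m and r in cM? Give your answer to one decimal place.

The two most frequent classes, m+ r (179) and m r+ (182), are the parental types, so the F1 was m+ r / m r+.
The recombinant classes are m+ r+ and m r: 44 + 34 = 78.
Recombination frequency = 78/439 = 0.1777 ≈ 17.8%, i.e. 17.8 cM.

17.8 cM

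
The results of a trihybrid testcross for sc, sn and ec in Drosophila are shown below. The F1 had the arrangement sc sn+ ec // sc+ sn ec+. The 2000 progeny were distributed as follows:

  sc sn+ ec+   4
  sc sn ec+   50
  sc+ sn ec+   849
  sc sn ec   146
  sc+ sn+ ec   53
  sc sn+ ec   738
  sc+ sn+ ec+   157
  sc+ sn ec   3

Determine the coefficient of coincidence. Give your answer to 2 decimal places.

The two rarest classes, sc sn+ ec+ and sc+ sn ec, are the double crossovers. Comparing them with the parentals, only the ec allele has switched, so ec is the middle locus and the order is sn – ec – sc.
sn–ec: (303 + 7)/2000 = 0.1550; ec–sc: (103 + 7)/2000 = 0.0550.
Expected DCO frequency = 0.1550 × 0.0550 ≈ 0.00852; observed = 7/2000 ≈ 0.00350.
Coefficient of coincidence = 0.00350/0.00852 ≈ 0.41.

0.41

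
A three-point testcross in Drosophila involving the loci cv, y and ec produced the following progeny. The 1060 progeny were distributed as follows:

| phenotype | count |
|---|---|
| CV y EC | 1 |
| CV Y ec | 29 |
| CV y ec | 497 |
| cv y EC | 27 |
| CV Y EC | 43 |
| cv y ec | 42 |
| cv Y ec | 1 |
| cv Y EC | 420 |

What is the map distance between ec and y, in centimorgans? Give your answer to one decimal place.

The two most frequent reciprocal classes, cv Y EC and CV y ec, are the parental types, so the F1 was cv Y EC / CV y ec.
The two rarest classes, cv Y ec and CV y EC, are the double crossovers. Comparing them with the parentals, only the ec allele has switched, so ec is the middle locus and the order is y – ec – cv.
Crossovers in the y–ec interval produce the single-crossover classes cv y EC and CV Y ec (27 + 29 = 56) plus the double crossovers (2).
RF(y–ec) = (56 + 2) / 1060 = 58/1060 = 0.0547 → 5.5 centimorgans.

5.5 centimorgans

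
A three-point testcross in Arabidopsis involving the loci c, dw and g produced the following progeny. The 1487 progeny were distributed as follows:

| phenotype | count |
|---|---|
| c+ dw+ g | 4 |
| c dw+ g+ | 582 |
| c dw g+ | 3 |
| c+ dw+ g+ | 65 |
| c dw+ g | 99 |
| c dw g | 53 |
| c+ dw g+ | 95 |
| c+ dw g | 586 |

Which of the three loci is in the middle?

dw

The two most frequent reciprocal classes, c dw+ g+ and c+ dw g, are the parental types, so the F1 was c dw+ g+ / c+ dw g.
The two rarest classes, c dw g+ and c+ dw+ g, are the double crossovers. Comparing them with the parentals, only the dw allele has switched, so dw is the middle locus and the order is g – dw – c.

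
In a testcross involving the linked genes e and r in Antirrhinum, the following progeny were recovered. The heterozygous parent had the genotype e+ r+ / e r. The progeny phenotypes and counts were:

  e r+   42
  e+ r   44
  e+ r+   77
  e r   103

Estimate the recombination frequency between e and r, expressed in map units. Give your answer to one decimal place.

The recombinant classes are e+ r and e r+: 44 + 42 = 86.
Recombination frequency = 86/266 = 0.3233 ≈ 32.3%, i.e. 32.3 map units.

32.3 map units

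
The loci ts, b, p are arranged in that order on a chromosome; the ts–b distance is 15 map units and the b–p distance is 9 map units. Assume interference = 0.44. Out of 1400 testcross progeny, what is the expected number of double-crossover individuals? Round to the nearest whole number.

11

Map distances give recombination frequencies of 0.150 and 0.090 for the two intervals.
With interference 0.44 (so coincidence = 0.56), expected double-crossover frequency = 0.150 × 0.090 × 0.56 = 0.00756.
Expected number = 0.00756 × 1400 = 10.58 ≈ 11.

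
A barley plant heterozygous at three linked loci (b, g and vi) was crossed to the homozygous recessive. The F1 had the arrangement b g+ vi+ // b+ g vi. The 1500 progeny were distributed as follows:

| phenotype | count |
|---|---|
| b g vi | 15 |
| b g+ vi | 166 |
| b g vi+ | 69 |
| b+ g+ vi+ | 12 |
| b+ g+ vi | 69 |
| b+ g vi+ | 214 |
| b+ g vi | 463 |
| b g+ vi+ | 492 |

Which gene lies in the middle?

b

The two rarest classes, b+ g+ vi+ and b g vi, are the double crossovers. Comparing them with the parentals, only the b allele has switched, so b is the middle locus and the order is vi – b – g.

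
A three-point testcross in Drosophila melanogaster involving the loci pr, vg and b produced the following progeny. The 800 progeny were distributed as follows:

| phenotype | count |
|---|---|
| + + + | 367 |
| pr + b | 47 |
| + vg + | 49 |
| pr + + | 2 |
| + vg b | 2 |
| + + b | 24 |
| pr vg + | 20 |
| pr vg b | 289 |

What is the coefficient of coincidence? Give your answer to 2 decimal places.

0.67

The two most frequent reciprocal classes, + + + and pr vg b, are the parental types, so the F1 was + + + / pr vg b.
The two rarest classes, pr + + and + vg b, are the double crossovers. Comparing them with the parentals, only the pr allele has switched, so pr is the middle locus and the order is vg – pr – b.
vg–pr: (96 + 4)/800 = 0.1250; pr–b: (44 + 4)/800 = 0.0600.
Expected DCO frequency = 0.1250 × 0.0600 ≈ 0.00750; observed = 4/800 ≈ 0.00500.
Coefficient of coincidence = 0.00500/0.00750 ≈ 0.67.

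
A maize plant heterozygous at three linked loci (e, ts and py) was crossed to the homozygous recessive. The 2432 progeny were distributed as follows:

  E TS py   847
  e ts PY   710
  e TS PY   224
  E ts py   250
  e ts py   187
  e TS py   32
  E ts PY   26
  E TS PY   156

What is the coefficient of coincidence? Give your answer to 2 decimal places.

The two most frequent reciprocal classes, E TS py and e ts PY, are the parental types, so the F1 was E TS py / e ts PY.
The two rarest classes, e TS py and E ts PY, are the double crossovers. Comparing them with the parentals, only the e allele has switched, so e is the middle locus and the order is py – e – ts.
py–e: (343 + 58)/2432 = 0.1649; e–ts: (474 + 58)/2432 = 0.2188.
Expected DCO frequency = 0.1649 × 0.2188 ≈ 0.03608; observed = 58/2432 ≈ 0.02385.
Coefficient of coincidence = 0.02385/0.03608 ≈ 0.66.

0.66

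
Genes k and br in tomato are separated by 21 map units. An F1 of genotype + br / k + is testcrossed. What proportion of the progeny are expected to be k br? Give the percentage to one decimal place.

A map distance of 21 map units corresponds to a recombination frequency of 0.210.
The F1 is + br / k +, so k br is a recombinant gamete class with expected frequency r/2 = 0.210/2 = 0.1050.
That is 0.1050 = 10.5% of the progeny.

10.5%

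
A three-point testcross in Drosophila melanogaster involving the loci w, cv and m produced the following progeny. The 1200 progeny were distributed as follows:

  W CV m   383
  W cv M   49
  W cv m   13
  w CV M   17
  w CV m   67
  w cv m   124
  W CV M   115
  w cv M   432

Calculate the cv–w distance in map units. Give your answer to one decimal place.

The two most frequent reciprocal classes, W CV m and w cv M, are the parental types, so the F1 was W CV m / w cv M.
The two rarest classes, W cv m and w CV M, are the double crossovers. Comparing them with the parentals, only the cv allele has switched, so cv is the middle locus and the order is m – cv – w.
Crossovers in the cv–w interval produce the single-crossover classes w CV m and W cv M (67 + 49 = 116) plus the double crossovers (30).
RF(cv–w) = (116 + 30) / 1200 = 146/1200 = 0.1217 → 12.2 map units.

12.2 map units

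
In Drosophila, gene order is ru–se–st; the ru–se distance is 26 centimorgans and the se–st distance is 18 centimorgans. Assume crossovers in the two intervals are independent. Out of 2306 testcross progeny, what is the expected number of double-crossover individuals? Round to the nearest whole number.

Map distances give recombination frequencies of 0.260 and 0.180 for the two intervals.
With no interference, expected double-crossover frequency = 0.260 × 0.180 = 0.04680.
Expected number = 0.04680 × 2306 = 107.92 ≈ 108.

108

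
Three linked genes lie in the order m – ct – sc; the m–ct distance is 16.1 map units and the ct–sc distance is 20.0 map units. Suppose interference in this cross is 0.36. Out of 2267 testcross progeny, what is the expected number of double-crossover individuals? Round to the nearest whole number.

47

Map distances give recombination frequencies of 0.161 and 0.200 for the two intervals.
With interference 0.36 (so coincidence = 0.64), expected double-crossover frequency = 0.161 × 0.200 × 0.64 = 0.02061.
Expected number = 0.02061 × 2267 = 46.72 ≈ 47.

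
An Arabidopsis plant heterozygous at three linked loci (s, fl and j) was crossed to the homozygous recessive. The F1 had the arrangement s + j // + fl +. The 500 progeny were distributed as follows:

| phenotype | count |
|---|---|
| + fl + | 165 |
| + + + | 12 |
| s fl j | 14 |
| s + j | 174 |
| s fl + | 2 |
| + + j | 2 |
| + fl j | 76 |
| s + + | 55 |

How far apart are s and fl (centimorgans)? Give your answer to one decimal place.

6.0 centimorgans

The two rarest classes, + + j and s fl +, are the double crossovers. Comparing them with the parentals, only the s allele has switched, so s is the middle locus and the order is fl – s – j.
Crossovers in the fl–s interval produce the single-crossover classes s fl j and + + + (14 + 12 = 26) plus the double crossovers (4).
RF(fl–s) = (26 + 4) / 500 = 30/500 = 0.0600 → 6.0 centimorgans.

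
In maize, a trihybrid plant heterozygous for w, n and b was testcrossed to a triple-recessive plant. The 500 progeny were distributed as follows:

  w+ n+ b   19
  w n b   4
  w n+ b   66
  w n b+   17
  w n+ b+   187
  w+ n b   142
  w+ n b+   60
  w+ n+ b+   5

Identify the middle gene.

w

The two most frequent reciprocal classes, w n+ b+ and w+ n b, are the parental types, so the F1 was w n+ b+ / w+ n b.
The two rarest classes, w+ n+ b+ and w n b, are the double crossovers. Comparing them with the parentals, only the w allele has switched, so w is the middle locus and the order is b – w – n.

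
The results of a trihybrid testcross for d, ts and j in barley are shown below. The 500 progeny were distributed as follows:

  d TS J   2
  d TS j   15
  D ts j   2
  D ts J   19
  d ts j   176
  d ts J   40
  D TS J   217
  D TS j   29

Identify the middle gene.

d

The two most frequent reciprocal classes, D TS J and d ts j, are the parental types, so the F1 was D TS J / d ts j.
The two rarest classes, d TS J and D ts j, are the double crossovers. Comparing them with the parentals, only the d allele has switched, so d is the middle locus and the order is j – d – ts.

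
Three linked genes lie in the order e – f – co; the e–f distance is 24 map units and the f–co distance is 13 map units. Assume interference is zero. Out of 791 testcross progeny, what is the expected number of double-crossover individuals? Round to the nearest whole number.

25

Map distances give recombination frequencies of 0.240 and 0.130 for the two intervals.
With no interference, expected double-crossover frequency = 0.240 × 0.130 = 0.03120.
Expected number = 0.03120 × 791 = 24.68 ≈ 25.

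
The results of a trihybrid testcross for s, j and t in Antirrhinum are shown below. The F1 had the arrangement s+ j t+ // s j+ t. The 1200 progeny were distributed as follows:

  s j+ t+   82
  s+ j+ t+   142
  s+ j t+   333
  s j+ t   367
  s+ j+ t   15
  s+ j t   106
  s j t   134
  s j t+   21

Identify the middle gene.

s

The two rarest classes, s j t+ and s+ j+ t, are the double crossovers. Comparing them with the parentals, only the s allele has switched, so s is the middle locus and the order is j – s – t.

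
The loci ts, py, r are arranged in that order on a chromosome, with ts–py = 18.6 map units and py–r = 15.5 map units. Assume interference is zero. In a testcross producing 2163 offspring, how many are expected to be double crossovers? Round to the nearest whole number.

62

Map distances give recombination frequencies of 0.186 and 0.155 for the two intervals.
With no interference, expected double-crossover frequency = 0.186 × 0.155 = 0.02883.
Expected number = 0.02883 × 2163 = 62.36 ≈ 62.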